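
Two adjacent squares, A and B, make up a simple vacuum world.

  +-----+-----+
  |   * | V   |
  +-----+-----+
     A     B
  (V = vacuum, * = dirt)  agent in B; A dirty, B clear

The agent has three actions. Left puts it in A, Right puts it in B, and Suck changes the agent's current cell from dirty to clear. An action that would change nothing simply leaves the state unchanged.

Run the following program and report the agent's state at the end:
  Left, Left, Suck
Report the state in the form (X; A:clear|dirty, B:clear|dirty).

step 1/3 (Left): (A; A:dirty, B:clear)
step 2/3 (Left): (A; A:dirty, B:clear)
step 3/3 (Suck): (A; A:clear, B:clear)

(A; A:clear, B:clear)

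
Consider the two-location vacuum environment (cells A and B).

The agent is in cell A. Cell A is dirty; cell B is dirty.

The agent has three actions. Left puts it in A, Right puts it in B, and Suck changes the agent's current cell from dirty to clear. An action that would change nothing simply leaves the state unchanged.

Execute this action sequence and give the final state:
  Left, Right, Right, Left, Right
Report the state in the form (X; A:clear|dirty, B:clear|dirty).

(B; A:dirty, B:dirty)

[1] after Left: (A; A:dirty, B:dirty)
[2] after Right: (B; A:dirty, B:dirty)
[3] after Right: (B; A:dirty, B:dirty)
[4] after Left: (A; A:dirty, B:dirty)
[5] after Right: (B; A:dirty, B:dirty)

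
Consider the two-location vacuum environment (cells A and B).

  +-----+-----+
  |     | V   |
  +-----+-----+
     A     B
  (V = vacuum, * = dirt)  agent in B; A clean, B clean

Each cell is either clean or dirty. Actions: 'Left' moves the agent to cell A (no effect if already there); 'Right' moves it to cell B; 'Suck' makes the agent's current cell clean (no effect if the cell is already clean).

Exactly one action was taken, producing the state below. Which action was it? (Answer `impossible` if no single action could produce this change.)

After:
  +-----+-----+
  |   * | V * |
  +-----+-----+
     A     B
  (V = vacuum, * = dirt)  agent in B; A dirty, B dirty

impossible

try  Left: <A|clean|clean>
try Right: <B|clean|clean>
try  Suck: <B|clean|clean>
no single action produces the after-state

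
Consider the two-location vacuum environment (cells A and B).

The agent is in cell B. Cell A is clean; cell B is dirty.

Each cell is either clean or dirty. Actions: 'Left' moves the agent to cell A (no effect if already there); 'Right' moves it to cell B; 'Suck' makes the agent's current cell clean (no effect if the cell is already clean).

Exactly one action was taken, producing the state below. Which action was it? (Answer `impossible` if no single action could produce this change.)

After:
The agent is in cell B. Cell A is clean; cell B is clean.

try  Left: loc=A A=clean B=dirty
try Right: loc=B A=clean B=dirty
try  Suck: loc=B A=clean B=clean  ← match

Suck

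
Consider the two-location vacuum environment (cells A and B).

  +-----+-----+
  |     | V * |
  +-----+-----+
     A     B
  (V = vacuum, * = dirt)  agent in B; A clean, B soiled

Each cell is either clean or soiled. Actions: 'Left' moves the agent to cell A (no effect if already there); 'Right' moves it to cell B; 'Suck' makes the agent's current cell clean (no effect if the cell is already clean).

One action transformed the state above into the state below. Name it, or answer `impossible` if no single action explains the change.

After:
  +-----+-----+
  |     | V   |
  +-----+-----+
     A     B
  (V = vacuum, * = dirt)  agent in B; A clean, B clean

try  Left: in A — A clean, B soiled
try Right: in B — A clean, B soiled
try  Suck: in B — A clean, B clean  ← match

Suck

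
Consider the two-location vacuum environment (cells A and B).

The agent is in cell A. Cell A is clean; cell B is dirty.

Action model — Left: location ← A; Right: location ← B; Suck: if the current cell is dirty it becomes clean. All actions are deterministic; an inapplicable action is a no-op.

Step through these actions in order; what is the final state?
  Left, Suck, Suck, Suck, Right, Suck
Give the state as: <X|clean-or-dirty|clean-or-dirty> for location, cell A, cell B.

<B|clean|clean>

Left (#1): <A|clean|dirty>
Suck (#2): <A|clean|dirty>
Suck (#3): <A|clean|dirty>
Suck (#4): <A|clean|dirty>
Right (#5): <B|clean|dirty>
Suck (#6): <B|clean|clean>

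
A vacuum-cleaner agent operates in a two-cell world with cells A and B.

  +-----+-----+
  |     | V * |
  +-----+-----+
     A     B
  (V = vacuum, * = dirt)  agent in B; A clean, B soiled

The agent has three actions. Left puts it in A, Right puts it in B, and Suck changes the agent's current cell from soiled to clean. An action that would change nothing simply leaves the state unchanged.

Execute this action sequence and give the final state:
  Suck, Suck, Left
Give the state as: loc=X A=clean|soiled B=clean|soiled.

loc=A A=clean B=clean

step 1/3 (Suck): loc=B A=clean B=clean
step 2/3 (Suck): loc=B A=clean B=clean
step 3/3 (Left): loc=A A=clean B=clean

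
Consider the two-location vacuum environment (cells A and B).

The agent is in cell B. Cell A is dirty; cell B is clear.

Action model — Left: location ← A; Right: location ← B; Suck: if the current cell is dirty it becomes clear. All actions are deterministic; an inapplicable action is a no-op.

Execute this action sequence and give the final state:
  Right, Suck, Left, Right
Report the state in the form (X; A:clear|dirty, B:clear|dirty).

step 1/4 (Right): (B; A:dirty, B:clear)
step 2/4 (Suck): (B; A:dirty, B:clear)
step 3/4 (Left): (A; A:dirty, B:clear)
step 4/4 (Right): (B; A:dirty, B:clear)

(B; A:dirty, B:clear)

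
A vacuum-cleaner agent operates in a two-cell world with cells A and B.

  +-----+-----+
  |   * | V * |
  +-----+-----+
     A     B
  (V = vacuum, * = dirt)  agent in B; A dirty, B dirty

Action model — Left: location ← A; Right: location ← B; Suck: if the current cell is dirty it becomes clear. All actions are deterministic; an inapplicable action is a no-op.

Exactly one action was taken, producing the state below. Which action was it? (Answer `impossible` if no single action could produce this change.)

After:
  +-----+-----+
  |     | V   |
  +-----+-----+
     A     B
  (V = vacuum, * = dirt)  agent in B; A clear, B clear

impossible

try  Left: <A|dirty|dirty>
try Right: <B|dirty|dirty>
try  Suck: <B|dirty|clear>
no single action produces the after-state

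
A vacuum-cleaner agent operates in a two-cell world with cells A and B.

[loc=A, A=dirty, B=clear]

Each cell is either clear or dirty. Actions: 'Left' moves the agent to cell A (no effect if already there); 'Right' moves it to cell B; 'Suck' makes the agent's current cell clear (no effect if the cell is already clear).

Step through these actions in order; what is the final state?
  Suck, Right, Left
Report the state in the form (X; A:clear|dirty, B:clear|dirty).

t=1 Suck ⇒ (A; A:clear, B:clear)
t=2 Right ⇒ (B; A:clear, B:clear)
t=3 Left ⇒ (A; A:clear, B:clear)

(A; A:clear, B:clear)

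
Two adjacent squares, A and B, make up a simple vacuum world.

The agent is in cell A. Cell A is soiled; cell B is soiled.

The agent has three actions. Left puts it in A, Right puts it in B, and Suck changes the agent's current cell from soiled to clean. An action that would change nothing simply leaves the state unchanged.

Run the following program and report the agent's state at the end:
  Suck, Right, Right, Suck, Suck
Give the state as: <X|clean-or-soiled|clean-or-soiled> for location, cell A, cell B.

<B|clean|clean>

1) do Suck; now <A|clean|soiled>
2) do Right; now <B|clean|soiled>
3) do Right; now <B|clean|soiled>
4) do Suck; now <B|clean|clean>
5) do Suck; now <B|clean|clean>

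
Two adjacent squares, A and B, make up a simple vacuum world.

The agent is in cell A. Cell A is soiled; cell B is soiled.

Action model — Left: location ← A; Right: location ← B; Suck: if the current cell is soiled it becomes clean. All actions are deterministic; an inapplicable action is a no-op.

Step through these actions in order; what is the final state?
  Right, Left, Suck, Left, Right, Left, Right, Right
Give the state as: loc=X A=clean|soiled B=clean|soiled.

loc=B A=clean B=soiled

t=1 Right ⇒ loc=B A=soiled B=soiled
t=2 Left ⇒ loc=A A=soiled B=soiled
t=3 Suck ⇒ loc=A A=clean B=soiled
t=4 Left ⇒ loc=A A=clean B=soiled
t=5 Right ⇒ loc=B A=clean B=soiled
t=6 Left ⇒ loc=A A=clean B=soiled
t=7 Right ⇒ loc=B A=clean B=soiled
t=8 Right ⇒ loc=B A=clean B=soiled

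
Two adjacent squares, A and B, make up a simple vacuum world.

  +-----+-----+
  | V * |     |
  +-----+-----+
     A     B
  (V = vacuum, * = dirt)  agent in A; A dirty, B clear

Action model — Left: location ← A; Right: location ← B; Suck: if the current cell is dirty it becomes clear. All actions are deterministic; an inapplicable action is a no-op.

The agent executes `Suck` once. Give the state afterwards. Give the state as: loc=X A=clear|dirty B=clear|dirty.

start: loc=A A=dirty B=clear
step 1/1 (Suck): loc=A A=clear B=clear

loc=A A=clear B=clear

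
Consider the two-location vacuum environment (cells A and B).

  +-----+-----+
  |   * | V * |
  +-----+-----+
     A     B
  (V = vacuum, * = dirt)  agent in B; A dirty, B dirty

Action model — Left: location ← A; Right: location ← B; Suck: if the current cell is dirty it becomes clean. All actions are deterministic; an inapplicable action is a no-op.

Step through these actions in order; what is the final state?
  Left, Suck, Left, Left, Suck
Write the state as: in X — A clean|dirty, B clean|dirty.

step 1/5 (Left): in A — A dirty, B dirty
step 2/5 (Suck): in A — A clean, B dirty
step 3/5 (Left): in A — A clean, B dirty
step 4/5 (Left): in A — A clean, B dirty
step 5/5 (Suck): in A — A clean, B dirty

in A — A clean, B dirty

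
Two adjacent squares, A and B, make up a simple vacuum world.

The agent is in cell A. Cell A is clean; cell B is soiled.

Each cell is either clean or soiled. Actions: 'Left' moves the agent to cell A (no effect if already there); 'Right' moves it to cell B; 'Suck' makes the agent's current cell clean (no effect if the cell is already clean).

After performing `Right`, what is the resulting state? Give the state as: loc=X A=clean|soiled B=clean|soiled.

loc=B A=clean B=soiled

start: loc=A A=clean B=soiled
Right (#1): loc=B A=clean B=soiled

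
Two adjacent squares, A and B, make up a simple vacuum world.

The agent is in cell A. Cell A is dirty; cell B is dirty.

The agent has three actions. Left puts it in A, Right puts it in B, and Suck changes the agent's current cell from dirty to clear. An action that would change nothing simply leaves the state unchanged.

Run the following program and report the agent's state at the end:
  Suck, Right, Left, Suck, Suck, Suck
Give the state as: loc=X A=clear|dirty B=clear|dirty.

loc=A A=clear B=dirty

t=1 Suck ⇒ loc=A A=clear B=dirty
t=2 Right ⇒ loc=B A=clear B=dirty
t=3 Left ⇒ loc=A A=clear B=dirty
t=4 Suck ⇒ loc=A A=clear B=dirty
t=5 Suck ⇒ loc=A A=clear B=dirty
t=6 Suck ⇒ loc=A A=clear B=dirty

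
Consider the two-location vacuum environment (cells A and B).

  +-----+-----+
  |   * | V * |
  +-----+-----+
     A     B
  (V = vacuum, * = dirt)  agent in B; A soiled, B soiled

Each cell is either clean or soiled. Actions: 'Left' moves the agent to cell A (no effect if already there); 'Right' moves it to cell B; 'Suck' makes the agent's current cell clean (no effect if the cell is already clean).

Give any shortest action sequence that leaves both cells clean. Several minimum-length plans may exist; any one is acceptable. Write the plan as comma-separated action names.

Suck, Left, Suck

step 1/3 (Suck): in B — A soiled, B clean
step 2/3 (Left): in A — A soiled, B clean
step 3/3 (Suck): in A — A clean, B clean
min 3: Suck B + move + Suck A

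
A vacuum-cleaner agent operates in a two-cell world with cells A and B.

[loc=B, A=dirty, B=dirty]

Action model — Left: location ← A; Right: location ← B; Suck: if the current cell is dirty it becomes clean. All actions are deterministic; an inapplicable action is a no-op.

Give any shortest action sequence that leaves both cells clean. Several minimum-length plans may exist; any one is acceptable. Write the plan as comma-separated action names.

Suck, Left, Suck

1. Suck → <B|dirty|clean>
2. Left → <A|dirty|clean>
3. Suck → <A|clean|clean>
min 3: Suck B + move + Suck A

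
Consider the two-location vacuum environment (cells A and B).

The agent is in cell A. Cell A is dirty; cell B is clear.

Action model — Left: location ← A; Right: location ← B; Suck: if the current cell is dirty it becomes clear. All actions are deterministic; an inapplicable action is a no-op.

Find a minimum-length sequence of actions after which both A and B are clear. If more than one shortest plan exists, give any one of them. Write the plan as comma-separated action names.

Suck

1. Suck → loc=A A=clear B=clear
min 1: A is dirty, one Suck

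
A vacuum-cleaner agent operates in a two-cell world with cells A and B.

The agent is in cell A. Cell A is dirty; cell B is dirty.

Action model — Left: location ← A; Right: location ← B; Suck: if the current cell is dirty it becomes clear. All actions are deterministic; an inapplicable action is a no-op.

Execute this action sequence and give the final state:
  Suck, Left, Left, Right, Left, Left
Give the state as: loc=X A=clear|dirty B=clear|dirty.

loc=A A=clear B=dirty

[1] after Suck: loc=A A=clear B=dirty
[2] after Left: loc=A A=clear B=dirty
[3] after Left: loc=A A=clear B=dirty
[4] after Right: loc=B A=clear B=dirty
[5] after Left: loc=A A=clear B=dirty
[6] after Left: loc=A A=clear B=dirty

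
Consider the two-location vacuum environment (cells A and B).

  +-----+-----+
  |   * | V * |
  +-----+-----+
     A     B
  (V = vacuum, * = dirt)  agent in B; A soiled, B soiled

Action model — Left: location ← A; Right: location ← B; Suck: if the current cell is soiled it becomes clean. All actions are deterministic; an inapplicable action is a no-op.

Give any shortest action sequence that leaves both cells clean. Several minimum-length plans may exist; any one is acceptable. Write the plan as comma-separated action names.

Suck, Left, Suck

Suck (#1): loc=B A=soiled B=clean
Left (#2): loc=A A=soiled B=clean
Suck (#3): loc=A A=clean B=clean
min 3: Suck B + move + Suck A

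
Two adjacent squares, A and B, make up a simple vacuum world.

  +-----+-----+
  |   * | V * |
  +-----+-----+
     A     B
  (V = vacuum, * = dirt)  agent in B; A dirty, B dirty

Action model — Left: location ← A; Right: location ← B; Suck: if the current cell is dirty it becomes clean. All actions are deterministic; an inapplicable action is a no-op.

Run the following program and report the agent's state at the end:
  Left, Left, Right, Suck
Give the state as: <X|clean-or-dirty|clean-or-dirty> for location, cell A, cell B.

[1] after Left: <A|dirty|dirty>
[2] after Left: <A|dirty|dirty>
[3] after Right: <B|dirty|dirty>
[4] after Suck: <B|dirty|clean>

<B|dirty|clean>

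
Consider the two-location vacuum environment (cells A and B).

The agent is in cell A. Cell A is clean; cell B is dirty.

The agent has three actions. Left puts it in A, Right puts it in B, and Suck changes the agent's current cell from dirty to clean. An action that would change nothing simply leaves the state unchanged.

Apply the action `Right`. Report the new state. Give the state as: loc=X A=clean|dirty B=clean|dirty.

loc=B A=clean B=dirty

start: loc=A A=clean B=dirty
1. Right → loc=B A=clean B=dirty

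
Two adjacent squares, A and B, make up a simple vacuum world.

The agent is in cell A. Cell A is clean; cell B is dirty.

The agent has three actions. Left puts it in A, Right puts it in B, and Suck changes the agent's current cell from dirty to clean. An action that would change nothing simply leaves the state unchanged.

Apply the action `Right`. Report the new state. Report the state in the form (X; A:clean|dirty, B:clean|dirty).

(B; A:clean, B:dirty)

start: (A; A:clean, B:dirty)
1. Right → (B; A:clean, B:dirty)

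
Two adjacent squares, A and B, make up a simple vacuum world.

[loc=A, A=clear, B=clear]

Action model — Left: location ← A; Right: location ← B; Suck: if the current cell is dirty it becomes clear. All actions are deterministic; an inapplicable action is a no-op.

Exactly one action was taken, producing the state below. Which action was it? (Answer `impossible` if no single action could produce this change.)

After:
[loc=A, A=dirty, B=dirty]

try  Left: (A; A:clear, B:clear)
try Right: (B; A:clear, B:clear)
try  Suck: (A; A:clear, B:clear)
no single action produces the after-state

impossible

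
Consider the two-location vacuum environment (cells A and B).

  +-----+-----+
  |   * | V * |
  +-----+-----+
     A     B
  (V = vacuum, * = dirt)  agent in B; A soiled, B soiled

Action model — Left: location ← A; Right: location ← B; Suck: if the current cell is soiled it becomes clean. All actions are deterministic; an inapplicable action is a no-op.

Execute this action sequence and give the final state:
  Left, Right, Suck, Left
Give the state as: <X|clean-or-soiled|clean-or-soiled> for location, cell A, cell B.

step 1/4 (Left): <A|soiled|soiled>
step 2/4 (Right): <B|soiled|soiled>
step 3/4 (Suck): <B|soiled|clean>
step 4/4 (Left): <A|soiled|clean>

<A|soiled|clean>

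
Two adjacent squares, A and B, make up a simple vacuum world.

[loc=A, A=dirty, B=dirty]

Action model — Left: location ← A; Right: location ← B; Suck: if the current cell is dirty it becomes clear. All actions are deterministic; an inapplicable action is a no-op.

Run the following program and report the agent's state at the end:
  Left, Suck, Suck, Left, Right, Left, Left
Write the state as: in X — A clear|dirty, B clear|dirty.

t=1 Left ⇒ in A — A dirty, B dirty
t=2 Suck ⇒ in A — A clear, B dirty
t=3 Suck ⇒ in A — A clear, B dirty
t=4 Left ⇒ in A — A clear, B dirty
t=5 Right ⇒ in B — A clear, B dirty
t=6 Left ⇒ in A — A clear, B dirty
t=7 Left ⇒ in A — A clear, B dirty

in A — A clear, B dirty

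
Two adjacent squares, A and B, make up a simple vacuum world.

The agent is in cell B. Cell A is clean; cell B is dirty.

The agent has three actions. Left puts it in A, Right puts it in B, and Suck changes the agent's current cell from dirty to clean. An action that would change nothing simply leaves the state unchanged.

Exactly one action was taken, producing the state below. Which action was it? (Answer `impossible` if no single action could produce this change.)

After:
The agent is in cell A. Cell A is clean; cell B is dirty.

Left

try  Left: <A|clean|dirty>  ← match
try Right: <B|clean|dirty>
try  Suck: <B|clean|clean>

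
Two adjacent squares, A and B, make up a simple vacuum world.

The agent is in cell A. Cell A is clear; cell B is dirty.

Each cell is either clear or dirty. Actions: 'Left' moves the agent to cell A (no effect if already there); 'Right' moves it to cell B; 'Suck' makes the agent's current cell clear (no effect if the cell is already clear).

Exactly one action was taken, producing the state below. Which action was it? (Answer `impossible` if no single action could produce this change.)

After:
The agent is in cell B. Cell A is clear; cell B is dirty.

try  Left: <A|clear|dirty>
try Right: <B|clear|dirty>  ← match
try  Suck: <A|clear|dirty>

Right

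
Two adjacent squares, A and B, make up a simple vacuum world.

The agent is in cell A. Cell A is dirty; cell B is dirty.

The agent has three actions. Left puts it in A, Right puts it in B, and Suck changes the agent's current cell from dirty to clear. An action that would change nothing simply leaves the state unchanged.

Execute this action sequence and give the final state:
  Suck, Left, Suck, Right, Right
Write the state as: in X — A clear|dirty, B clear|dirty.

in B — A clear, B dirty

Suck (#1): in A — A clear, B dirty
Left (#2): in A — A clear, B dirty
Suck (#3): in A — A clear, B dirty
Right (#4): in B — A clear, B dirty
Right (#5): in B — A clear, B dirty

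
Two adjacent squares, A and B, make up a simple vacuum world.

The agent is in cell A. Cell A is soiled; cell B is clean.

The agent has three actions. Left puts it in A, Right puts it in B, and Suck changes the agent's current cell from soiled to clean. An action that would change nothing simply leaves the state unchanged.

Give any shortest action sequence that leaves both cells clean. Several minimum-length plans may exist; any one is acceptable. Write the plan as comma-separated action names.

Suck

1) do Suck; now <A|clean|clean>
min 1: A is soiled, one Suck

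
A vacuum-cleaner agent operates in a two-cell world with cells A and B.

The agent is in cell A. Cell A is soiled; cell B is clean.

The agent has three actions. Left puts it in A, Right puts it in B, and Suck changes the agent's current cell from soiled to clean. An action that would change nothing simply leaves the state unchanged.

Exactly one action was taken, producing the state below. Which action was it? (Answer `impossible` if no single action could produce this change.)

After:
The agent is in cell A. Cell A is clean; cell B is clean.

try  Left: in A — A soiled, B clean
try Right: in B — A soiled, B clean
try  Suck: in A — A clean, B clean  ← match

Suck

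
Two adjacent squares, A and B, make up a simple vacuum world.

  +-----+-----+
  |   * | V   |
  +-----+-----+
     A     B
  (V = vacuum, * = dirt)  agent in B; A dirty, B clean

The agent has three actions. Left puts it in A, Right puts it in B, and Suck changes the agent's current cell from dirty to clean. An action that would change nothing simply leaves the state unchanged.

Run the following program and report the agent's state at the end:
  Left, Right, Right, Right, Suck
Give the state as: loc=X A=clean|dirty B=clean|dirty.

loc=B A=dirty B=clean

[1] after Left: loc=A A=dirty B=clean
[2] after Right: loc=B A=dirty B=clean
[3] after Right: loc=B A=dirty B=clean
[4] after Right: loc=B A=dirty B=clean
[5] after Suck: loc=B A=dirty B=clean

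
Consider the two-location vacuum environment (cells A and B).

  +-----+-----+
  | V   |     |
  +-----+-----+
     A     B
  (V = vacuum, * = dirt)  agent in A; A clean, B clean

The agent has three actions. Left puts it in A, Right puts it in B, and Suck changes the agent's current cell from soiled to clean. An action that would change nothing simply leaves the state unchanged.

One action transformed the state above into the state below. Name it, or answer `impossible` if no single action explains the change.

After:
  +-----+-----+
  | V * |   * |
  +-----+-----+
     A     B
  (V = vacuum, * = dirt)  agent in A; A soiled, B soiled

try  Left: loc=A A=clean B=clean
try Right: loc=B A=clean B=clean
try  Suck: loc=A A=clean B=clean
no single action produces the after-state

impossible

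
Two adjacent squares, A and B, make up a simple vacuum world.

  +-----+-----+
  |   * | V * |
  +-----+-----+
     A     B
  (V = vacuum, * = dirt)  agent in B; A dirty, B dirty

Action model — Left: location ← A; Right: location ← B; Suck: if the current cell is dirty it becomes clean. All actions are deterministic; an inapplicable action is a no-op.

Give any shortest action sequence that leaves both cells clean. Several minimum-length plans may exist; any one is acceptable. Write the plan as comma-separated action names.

Suck (#1): in B — A dirty, B clean
Left (#2): in A — A dirty, B clean
Suck (#3): in A — A clean, B clean
min 3: Suck B + move + Suck A

Suck, Left, Suck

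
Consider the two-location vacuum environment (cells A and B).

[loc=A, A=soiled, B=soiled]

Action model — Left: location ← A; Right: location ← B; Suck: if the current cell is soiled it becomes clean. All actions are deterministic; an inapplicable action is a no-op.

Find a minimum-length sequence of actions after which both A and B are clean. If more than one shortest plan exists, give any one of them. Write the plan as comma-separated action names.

[1] after Suck: (A; A:clean, B:soiled)
[2] after Right: (B; A:clean, B:soiled)
[3] after Suck: (B; A:clean, B:clean)
min 3: Suck A + move + Suck B

Suck, Right, Suck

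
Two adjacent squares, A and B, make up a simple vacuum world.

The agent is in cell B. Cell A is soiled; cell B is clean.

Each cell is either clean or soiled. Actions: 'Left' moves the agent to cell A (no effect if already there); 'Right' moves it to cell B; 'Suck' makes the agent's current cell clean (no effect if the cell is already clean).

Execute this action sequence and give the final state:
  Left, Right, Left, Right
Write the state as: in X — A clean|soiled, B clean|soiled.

[1] after Left: in A — A soiled, B clean
[2] after Right: in B — A soiled, B clean
[3] after Left: in A — A soiled, B clean
[4] after Right: in B — A soiled, B clean

in B — A soiled, B clean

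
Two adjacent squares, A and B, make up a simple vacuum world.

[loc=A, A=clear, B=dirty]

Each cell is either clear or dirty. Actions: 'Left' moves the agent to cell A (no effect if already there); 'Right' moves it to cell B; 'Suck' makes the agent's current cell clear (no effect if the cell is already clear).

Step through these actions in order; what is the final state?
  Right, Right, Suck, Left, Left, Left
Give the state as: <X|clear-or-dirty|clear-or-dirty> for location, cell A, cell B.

1. Right → <B|clear|dirty>
2. Right → <B|clear|dirty>
3. Suck → <B|clear|clear>
4. Left → <A|clear|clear>
5. Left → <A|clear|clear>
6. Left → <A|clear|clear>

<A|clear|clear>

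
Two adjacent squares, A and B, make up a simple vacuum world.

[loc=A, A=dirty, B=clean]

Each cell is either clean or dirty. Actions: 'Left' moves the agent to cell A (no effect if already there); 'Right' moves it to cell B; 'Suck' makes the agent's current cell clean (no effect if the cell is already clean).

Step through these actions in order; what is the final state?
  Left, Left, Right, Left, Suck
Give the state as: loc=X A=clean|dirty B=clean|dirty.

1) do Left; now loc=A A=dirty B=clean
2) do Left; now loc=A A=dirty B=clean
3) do Right; now loc=B A=dirty B=clean
4) do Left; now loc=A A=dirty B=clean
5) do Suck; now loc=A A=clean B=clean

loc=A A=clean B=clean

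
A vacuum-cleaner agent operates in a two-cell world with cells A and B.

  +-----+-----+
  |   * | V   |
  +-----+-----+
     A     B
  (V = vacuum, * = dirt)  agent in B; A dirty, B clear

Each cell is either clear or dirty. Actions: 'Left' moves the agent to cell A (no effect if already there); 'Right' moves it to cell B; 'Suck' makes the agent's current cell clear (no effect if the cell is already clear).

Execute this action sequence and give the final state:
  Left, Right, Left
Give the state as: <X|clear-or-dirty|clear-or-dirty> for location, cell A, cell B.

<A|dirty|clear>

1) do Left; now <A|dirty|clear>
2) do Right; now <B|dirty|clear>
3) do Left; now <A|dirty|clear>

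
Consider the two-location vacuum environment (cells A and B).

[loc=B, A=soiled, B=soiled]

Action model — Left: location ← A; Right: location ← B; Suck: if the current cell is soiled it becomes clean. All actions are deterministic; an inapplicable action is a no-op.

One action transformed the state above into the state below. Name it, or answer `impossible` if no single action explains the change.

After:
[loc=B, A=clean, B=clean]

impossible

try  Left: (A; A:soiled, B:soiled)
try Right: (B; A:soiled, B:soiled)
try  Suck: (B; A:soiled, B:clean)
no single action produces the after-state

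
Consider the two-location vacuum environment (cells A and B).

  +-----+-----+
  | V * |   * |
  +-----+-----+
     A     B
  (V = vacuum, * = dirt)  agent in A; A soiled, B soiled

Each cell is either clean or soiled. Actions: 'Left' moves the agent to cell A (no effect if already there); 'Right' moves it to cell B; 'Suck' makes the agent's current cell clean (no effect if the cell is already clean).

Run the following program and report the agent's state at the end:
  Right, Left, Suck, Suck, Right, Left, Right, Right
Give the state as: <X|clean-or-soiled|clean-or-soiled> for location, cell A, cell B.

Right (#1): <B|soiled|soiled>
Left (#2): <A|soiled|soiled>
Suck (#3): <A|clean|soiled>
Suck (#4): <A|clean|soiled>
Right (#5): <B|clean|soiled>
Left (#6): <A|clean|soiled>
Right (#7): <B|clean|soiled>
Right (#8): <B|clean|soiled>

<B|clean|soiled>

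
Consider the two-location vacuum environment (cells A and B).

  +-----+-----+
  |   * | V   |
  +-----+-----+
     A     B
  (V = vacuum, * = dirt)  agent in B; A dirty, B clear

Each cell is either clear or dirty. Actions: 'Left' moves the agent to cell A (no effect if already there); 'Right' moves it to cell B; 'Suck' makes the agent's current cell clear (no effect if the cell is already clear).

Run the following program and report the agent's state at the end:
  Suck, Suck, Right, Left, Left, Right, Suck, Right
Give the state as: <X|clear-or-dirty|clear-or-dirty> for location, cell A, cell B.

t=1 Suck ⇒ <B|dirty|clear>
t=2 Suck ⇒ <B|dirty|clear>
t=3 Right ⇒ <B|dirty|clear>
t=4 Left ⇒ <A|dirty|clear>
t=5 Left ⇒ <A|dirty|clear>
t=6 Right ⇒ <B|dirty|clear>
t=7 Suck ⇒ <B|dirty|clear>
t=8 Right ⇒ <B|dirty|clear>

<B|dirty|clear>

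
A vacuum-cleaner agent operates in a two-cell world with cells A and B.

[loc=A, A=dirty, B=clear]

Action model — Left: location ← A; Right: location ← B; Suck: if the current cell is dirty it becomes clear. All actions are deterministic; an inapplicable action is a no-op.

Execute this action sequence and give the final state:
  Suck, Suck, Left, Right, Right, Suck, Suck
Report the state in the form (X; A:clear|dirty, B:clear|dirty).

(B; A:clear, B:clear)

1. Suck → (A; A:clear, B:clear)
2. Suck → (A; A:clear, B:clear)
3. Left → (A; A:clear, B:clear)
4. Right → (B; A:clear, B:clear)
5. Right → (B; A:clear, B:clear)
6. Suck → (B; A:clear, B:clear)
7. Suck → (B; A:clear, B:clear)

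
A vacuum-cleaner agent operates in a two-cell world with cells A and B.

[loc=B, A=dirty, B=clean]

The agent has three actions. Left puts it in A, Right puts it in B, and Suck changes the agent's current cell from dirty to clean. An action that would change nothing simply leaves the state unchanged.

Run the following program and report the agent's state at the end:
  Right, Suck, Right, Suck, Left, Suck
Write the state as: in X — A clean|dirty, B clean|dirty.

t=1 Right ⇒ in B — A dirty, B clean
t=2 Suck ⇒ in B — A dirty, B clean
t=3 Right ⇒ in B — A dirty, B clean
t=4 Suck ⇒ in B — A dirty, B clean
t=5 Left ⇒ in A — A dirty, B clean
t=6 Suck ⇒ in A — A clean, B clean

in A — A clean, B clean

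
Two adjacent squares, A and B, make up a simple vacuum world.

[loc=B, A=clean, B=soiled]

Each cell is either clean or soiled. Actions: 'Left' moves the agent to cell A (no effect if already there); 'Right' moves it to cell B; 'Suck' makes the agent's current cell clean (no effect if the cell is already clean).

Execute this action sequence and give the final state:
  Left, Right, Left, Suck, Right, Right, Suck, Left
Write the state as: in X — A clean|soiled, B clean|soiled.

step 1/8 (Left): in A — A clean, B soiled
step 2/8 (Right): in B — A clean, B soiled
step 3/8 (Left): in A — A clean, B soiled
step 4/8 (Suck): in A — A clean, B soiled
step 5/8 (Right): in B — A clean, B soiled
step 6/8 (Right): in B — A clean, B soiled
step 7/8 (Suck): in B — A clean, B clean
step 8/8 (Left): in A — A clean, B clean

in A — A clean, B clean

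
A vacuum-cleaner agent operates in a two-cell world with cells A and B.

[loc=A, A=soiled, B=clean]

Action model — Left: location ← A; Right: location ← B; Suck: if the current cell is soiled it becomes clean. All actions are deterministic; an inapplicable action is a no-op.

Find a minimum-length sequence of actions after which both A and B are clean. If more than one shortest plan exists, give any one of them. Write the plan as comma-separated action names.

[1] after Suck: loc=A A=clean B=clean
min 1: A is soiled, one Suck

Suck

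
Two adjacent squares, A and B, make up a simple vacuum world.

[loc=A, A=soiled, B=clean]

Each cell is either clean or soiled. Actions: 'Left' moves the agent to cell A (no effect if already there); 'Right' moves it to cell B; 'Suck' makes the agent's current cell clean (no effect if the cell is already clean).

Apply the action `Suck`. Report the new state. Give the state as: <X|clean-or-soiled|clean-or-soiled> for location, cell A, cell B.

start: <A|soiled|clean>
[1] after Suck: <A|clean|clean>

<A|clean|clean>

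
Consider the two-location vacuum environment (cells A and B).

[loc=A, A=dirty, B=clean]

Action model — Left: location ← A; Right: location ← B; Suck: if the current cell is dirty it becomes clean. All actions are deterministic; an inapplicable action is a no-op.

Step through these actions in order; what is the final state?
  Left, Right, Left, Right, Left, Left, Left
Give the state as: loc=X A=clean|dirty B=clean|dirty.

loc=A A=dirty B=clean

1. Left → loc=A A=dirty B=clean
2. Right → loc=B A=dirty B=clean
3. Left → loc=A A=dirty B=clean
4. Right → loc=B A=dirty B=clean
5. Left → loc=A A=dirty B=clean
6. Left → loc=A A=dirty B=clean
7. Left → loc=A A=dirty B=clean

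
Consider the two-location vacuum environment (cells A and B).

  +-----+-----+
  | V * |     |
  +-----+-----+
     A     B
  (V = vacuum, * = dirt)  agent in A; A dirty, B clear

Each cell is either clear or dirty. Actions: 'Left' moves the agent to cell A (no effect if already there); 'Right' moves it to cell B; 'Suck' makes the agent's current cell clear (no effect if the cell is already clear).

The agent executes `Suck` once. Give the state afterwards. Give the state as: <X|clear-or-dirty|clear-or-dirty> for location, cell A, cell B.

<A|clear|clear>

start: <A|dirty|clear>
1) do Suck; now <A|clear|clear>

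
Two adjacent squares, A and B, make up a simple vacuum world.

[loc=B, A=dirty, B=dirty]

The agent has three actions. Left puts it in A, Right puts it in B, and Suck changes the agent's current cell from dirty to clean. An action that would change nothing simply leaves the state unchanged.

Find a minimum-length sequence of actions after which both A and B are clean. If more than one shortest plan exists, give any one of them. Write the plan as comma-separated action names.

Suck, Left, Suck

Suck (#1): <B|dirty|clean>
Left (#2): <A|dirty|clean>
Suck (#3): <A|clean|clean>
min 3: Suck B + move + Suck A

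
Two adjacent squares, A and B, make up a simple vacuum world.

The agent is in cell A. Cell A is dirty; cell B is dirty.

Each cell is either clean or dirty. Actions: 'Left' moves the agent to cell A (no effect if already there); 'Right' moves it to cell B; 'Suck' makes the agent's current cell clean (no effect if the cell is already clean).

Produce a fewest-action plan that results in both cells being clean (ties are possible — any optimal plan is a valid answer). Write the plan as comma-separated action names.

1) do Suck; now (A; A:clean, B:dirty)
2) do Right; now (B; A:clean, B:dirty)
3) do Suck; now (B; A:clean, B:clean)
min 3: Suck A + move + Suck B

Suck, Right, Suck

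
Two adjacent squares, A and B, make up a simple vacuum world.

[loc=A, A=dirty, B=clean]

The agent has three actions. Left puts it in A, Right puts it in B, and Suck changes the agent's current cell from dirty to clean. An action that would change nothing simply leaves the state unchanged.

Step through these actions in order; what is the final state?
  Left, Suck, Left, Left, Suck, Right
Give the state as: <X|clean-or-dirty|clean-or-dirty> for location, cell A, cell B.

<B|clean|clean>

[1] after Left: <A|dirty|clean>
[2] after Suck: <A|clean|clean>
[3] after Left: <A|clean|clean>
[4] after Left: <A|clean|clean>
[5] after Suck: <A|clean|clean>
[6] after Right: <B|clean|clean>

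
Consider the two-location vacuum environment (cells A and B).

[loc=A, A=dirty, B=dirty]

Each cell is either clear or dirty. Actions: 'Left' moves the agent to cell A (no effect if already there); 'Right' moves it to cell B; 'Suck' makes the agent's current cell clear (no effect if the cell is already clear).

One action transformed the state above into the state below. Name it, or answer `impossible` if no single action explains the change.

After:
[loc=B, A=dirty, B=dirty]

try  Left: loc=A A=dirty B=dirty
try Right: loc=B A=dirty B=dirty  ← match
try  Suck: loc=A A=clear B=dirty

Right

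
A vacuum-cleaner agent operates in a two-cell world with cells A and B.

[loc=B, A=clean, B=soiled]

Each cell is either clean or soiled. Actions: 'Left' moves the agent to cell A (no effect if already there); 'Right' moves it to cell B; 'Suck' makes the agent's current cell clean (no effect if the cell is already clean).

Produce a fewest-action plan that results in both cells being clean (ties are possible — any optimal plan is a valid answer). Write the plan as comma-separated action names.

Suck (#1): (B; A:clean, B:clean)
min 1: B is soiled, one Suck

Suck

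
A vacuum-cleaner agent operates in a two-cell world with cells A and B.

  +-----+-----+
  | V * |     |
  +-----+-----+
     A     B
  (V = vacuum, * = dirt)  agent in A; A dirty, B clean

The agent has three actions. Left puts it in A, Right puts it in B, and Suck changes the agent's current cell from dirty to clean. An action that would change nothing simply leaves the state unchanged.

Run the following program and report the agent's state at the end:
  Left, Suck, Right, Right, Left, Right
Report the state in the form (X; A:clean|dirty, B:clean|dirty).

[1] after Left: (A; A:dirty, B:clean)
[2] after Suck: (A; A:clean, B:clean)
[3] after Right: (B; A:clean, B:clean)
[4] after Right: (B; A:clean, B:clean)
[5] after Left: (A; A:clean, B:clean)
[6] after Right: (B; A:clean, B:clean)

(B; A:clean, B:clean)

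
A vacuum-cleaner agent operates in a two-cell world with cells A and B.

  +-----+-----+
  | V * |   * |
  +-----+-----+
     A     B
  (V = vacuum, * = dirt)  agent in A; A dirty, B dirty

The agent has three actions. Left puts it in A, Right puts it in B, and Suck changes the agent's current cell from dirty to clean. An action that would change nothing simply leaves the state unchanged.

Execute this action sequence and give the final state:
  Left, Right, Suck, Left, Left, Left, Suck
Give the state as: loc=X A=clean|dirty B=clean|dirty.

loc=A A=clean B=clean

1) do Left; now loc=A A=dirty B=dirty
2) do Right; now loc=B A=dirty B=dirty
3) do Suck; now loc=B A=dirty B=clean
4) do Left; now loc=A A=dirty B=clean
5) do Left; now loc=A A=dirty B=clean
6) do Left; now loc=A A=dirty B=clean
7) do Suck; now loc=A A=clean B=clean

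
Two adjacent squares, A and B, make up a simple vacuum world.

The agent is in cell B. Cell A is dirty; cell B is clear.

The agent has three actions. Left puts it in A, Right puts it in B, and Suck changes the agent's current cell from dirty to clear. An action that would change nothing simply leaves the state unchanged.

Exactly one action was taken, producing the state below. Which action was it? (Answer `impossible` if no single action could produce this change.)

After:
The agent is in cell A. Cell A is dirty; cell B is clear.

Left

try  Left: (A; A:dirty, B:clear)  ← match
try Right: (B; A:dirty, B:clear)
try  Suck: (B; A:dirty, B:clear)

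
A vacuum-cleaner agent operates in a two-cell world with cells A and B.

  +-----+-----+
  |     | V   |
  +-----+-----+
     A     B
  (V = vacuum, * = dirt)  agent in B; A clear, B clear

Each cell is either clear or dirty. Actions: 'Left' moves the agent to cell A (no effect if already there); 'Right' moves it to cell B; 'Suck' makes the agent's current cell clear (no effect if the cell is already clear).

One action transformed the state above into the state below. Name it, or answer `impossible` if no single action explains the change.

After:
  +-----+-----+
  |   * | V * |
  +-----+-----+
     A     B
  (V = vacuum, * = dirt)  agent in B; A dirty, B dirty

impossible

try  Left: in A — A clear, B clear
try Right: in B — A clear, B clear
try  Suck: in B — A clear, B clear
no single action produces the after-state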